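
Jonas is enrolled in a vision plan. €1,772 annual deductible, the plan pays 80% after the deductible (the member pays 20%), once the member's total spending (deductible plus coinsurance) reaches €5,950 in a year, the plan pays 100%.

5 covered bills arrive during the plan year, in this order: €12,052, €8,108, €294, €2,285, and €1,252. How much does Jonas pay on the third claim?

#1 (€12,052): €1,772 finishes the deductible; €10,280 goes to coinsurance; coinsurance €10,280 × 20% = €2,056. Cost to member: €3,828. OOP to date €3,828.
#2 (€8,108): deductible met; 20% of €8,108 = €1,621.60. Member pays €1,621.60; OOP now €5,449.60.
#3 (€294): 20% coinsurance on €294 = €58.80. Cost to member: €58.80. OOP to date €5,508.40.

€58.80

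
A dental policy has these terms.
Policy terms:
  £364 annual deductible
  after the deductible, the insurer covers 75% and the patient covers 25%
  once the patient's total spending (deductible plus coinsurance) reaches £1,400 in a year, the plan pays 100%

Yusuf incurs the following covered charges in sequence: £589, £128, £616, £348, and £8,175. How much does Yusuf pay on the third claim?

Bill 1, £589: £364 finishes the deductible; £225 goes to coinsurance; patient's 25% is £56.25. Patient pays £420.25; OOP now £420.25.
Bill 2, £128: deductible met; 25% of £128 = £32. Patient owes £32 (running OOP £452.25).
Bill 3, £616: 25% coinsurance on £616 = £154. Patient pays £154; OOP now £606.25.

£154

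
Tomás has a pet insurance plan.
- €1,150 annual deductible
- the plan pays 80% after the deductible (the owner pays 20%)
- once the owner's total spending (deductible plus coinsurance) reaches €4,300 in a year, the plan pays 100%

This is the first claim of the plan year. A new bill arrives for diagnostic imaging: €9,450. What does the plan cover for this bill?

€6,640

Nothing has been paid toward the €1,150 deductible, so the first €1,150 of this charge is applied there.
That leaves €9,450 − €1,150 = €8,300 for coinsurance.
Coinsurance: €8,300 × 20% = €1,660.
Owner responsibility before any cap: €1,150 + €1,660 = €2,810.
Total out-of-pocket so far would be €0 + €2,810 = €2,810, below the €4,300 cap — no reduction.
The insurer covers the remainder: €9,450 − €2,810 = €6,640.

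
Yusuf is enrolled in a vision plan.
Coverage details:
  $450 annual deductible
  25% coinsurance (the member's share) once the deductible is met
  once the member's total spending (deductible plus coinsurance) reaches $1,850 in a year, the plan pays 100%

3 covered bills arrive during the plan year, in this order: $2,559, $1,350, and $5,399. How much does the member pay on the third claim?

Bill 1, $2,559: deductible takes $450, $2,109 remains; 25% of $2,109 = $527.25. Cost to member: $977.25. OOP to date $977.25.
Bill 2, $1,350: deductible met; 25% of $1,350 = $337.50. Cost to member: $337.50. OOP to date $1,314.75.
Bill 3, $5,399: deductible already satisfied, so member's share is 25% × $5,399 = $1,349.75. Adding that to $1,314.75 gives $2,664.50, past the $1,850 cap; member pays only $1,850 − $1,314.75 = $535.25.

$535.25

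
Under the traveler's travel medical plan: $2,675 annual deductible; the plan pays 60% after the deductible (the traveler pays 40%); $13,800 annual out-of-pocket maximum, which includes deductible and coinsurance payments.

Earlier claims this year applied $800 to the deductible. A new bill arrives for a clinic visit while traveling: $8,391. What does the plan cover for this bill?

$800 of the $2,675 deductible is already met, leaving $1,875.
After the $1,875 deductible portion, $8,391 − $1,875 = $6,516 is subject to coinsurance.
Coinsurance: $6,516 × 40% = $2,606.40.
Traveler responsibility before any cap: $1,875 + $2,606.40 = $4,481.40.
Total out-of-pocket so far would be $800 + $4,481.40 = $5,281.40, below the $13,800 cap — no reduction.
The plan picks up $8,391 − $4,481.40 = $3,909.60.

$3,909.60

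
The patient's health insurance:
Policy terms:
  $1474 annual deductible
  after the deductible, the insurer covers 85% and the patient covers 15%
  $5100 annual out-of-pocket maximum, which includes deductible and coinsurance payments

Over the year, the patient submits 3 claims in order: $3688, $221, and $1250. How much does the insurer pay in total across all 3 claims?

$3132.25

Claim 1 ($3688): $1474 to deductible, leaving $2214; coinsurance $2214 × 15% = $332.10. Patient owes $1806.10 (running OOP $1806.10). Insurer: $3688 − $1806.10 = $1881.90.
Claim 2 ($221): deductible met; 15% of $221 = $33.15. Patient owes $33.15 (running OOP $1839.25). Plan pays $221 − $33.15 = $187.85.
Claim 3 ($1250): deductible met; 15% of $1250 = $187.50. Patient owes $187.50 (running OOP $2026.75). Insurer: $1250 − $187.50 = $1062.50.
Insurer total: $1881.90 + $187.85 + $1062.50 = $3132.25.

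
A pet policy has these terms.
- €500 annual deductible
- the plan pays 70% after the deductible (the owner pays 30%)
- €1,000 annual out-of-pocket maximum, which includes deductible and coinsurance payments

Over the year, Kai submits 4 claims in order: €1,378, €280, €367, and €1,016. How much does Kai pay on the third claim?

Claim 1 (€1,378): €500 to deductible, leaving €878; owner's 30% is €263.40. Owner pays €763.40; OOP now €763.40.
Claim 2 (€280): deductible already satisfied, so owner's share is 30% × €280 = €84. Cost to owner: €84. OOP to date €847.40.
Claim 3 (€367): deductible met; 30% of €367 = €110.10. Owner owes €110.10 (running OOP €957.50).

€110.10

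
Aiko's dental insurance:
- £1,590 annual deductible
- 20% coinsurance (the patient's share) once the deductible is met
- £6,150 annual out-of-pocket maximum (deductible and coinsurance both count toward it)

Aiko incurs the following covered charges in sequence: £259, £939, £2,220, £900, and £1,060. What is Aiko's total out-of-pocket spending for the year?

Claim 1 (£259): entire amount goes to the deductible. Patient owes £259 (running OOP £259).
Claim 2 (£939): fully absorbed by the deductible. Patient pays £939; OOP now £1,198.
Claim 3 (£2,220): £392 finishes the deductible; £1,828 goes to coinsurance; patient's 20% is £365.60. Patient pays £757.60; OOP now £1,955.60.
Claim 4 (£900): deductible already satisfied, so patient's share is 20% × £900 = £180. Patient owes £180 (running OOP £2,135.60).
Claim 5 (£1,060): deductible already satisfied, so patient's share is 20% × £1,060 = £212. Cost to patient: £212. OOP to date £2,347.60.
Summing the patient's payments: £259 + £939 + £757.60 + £180 + £212 = £2,347.60.

£2,347.60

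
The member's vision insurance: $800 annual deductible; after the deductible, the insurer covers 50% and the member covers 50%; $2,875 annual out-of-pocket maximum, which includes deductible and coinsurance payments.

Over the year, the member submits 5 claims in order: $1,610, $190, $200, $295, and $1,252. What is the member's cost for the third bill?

Claim 1 — $1,610: $800 to deductible, leaving $810; 50% of $810 = $405. Member owes $1,205 (running OOP $1,205).
Claim 2 — $190: 50% coinsurance on $190 = $95. Member pays $95; OOP now $1,300.
Claim 3 — $200: deductible already satisfied, so member's share is 50% × $200 = $100. Member pays $100; OOP now $1,400.

$100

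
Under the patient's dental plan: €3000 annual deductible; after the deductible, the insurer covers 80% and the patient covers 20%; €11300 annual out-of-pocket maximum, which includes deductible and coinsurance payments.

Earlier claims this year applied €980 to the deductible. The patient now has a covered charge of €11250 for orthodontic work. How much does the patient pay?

Remaining deductible: €3000 − €980 = €2020.
That leaves €11250 − €2020 = €9230 for coinsurance.
Coinsurance: €9230 × 20% = €1846.
Patient responsibility before any cap: €2020 + €1846 = €3866.
Year-to-date out-of-pocket becomes €980 + €3866 = €4846, still under the €11300 maximum, so no cap applies.

€3866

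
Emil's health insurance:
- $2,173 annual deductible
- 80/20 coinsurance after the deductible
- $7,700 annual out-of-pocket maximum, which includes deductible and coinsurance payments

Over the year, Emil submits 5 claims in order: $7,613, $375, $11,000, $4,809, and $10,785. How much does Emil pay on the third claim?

Claim 1 ($7,613): $2,173 finishes the deductible; $5,440 goes to coinsurance; coinsurance $5,440 × 20% = $1,088. Patient owes $3,261 (running OOP $3,261).
Claim 2 ($375): deductible met; 20% of $375 = $75. Patient owes $75 (running OOP $3,336).
Claim 3 ($11,000): deductible already satisfied, so patient's share is 20% × $11,000 = $2,200. Patient owes $2,200 (running OOP $5,536).

$2,200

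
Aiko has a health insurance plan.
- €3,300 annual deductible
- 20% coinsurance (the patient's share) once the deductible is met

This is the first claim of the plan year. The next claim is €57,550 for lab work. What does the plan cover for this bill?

€43,400

Nothing has been paid toward the €3,300 deductible, so the first €3,300 of this charge is applied there.
After the €3,300 deductible portion, €57,550 − €3,300 = €54,250 is subject to coinsurance.
Patient's 20% share of €54,250 is €10,850.
That puts the patient's cost at €3,300 + €10,850 = €14,150.
Insurer pays the balance: €57,550 − €14,150 = €43,400.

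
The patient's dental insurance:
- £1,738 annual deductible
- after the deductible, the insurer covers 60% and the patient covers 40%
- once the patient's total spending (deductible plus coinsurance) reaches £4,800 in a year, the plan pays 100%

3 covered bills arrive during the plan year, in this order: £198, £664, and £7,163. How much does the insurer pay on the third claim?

£3,772.20

#1 (£198): all of it applies to the deductible. Patient pays £198; OOP now £198. Insurer: £198 − £198 = £0.
#2 (£664): all of it applies to the deductible. Cost to patient: £664. OOP to date £862. Insurer: £664 − £664 = £0.
#3 (£7,163): £876 to deductible, leaving £6,287; patient's 40% is £2,514.80. Patient pays £3,390.80; OOP now £4,252.80. Insurer: £7,163 − £3,390.80 = £3,772.20.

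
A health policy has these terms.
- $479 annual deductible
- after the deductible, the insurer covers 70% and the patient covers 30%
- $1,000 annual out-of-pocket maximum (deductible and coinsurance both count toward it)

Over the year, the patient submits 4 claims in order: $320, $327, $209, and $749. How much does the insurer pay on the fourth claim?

#1 ($320): entire amount goes to the deductible. Patient pays $320; OOP now $320. Insurer: $320 − $320 = $0.
#2 ($327): deductible takes $159, $168 remains; 30% of $168 = $50.40. Cost to patient: $209.40. OOP to date $529.40. Plan pays $327 − $209.40 = $117.60.
#3 ($209): deductible already satisfied, so patient's share is 30% × $209 = $62.70. Patient pays $62.70; OOP now $592.10. Insurer: $209 − $62.70 = $146.30.
#4 ($749): deductible met; 30% of $749 = $224.70. Patient owes $224.70 (running OOP $816.80). Insurer: $749 − $224.70 = $524.30.

$524.30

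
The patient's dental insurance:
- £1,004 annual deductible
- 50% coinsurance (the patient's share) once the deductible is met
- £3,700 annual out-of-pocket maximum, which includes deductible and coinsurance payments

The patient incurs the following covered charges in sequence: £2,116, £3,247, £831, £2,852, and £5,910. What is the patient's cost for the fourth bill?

£101

Claim 1 — £2,116: £1,004 finishes the deductible; £1,112 goes to coinsurance; patient's 50% is £556. Cost to patient: £1,560. OOP to date £1,560.
Claim 2 — £3,247: 50% coinsurance on £3,247 = £1,623.50. Cost to patient: £1,623.50. OOP to date £3,183.50.
Claim 3 — £831: deductible already satisfied, so patient's share is 50% × £831 = £415.50. Patient owes £415.50 (running OOP £3,599).
Claim 4 — £2,852: 50% coinsurance on £2,852 = £1,426. That would push OOP to £5,025, over the £3,700 cap, so patient pays £3,700 − £3,599 = £101.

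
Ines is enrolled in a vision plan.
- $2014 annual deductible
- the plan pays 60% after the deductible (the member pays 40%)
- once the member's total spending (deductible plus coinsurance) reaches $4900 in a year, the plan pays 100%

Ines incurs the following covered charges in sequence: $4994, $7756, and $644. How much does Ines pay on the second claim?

Claim 1 ($4994): $2014 to deductible, leaving $2980; 40% of $2980 = $1192. Cost to member: $3206. OOP to date $3206.
Claim 2 ($7756): 40% coinsurance on $7756 = $3102.40. Adding that to $3206 gives $6308.40, past the $4900 cap; member pays only $4900 − $3206 = $1694.

$1694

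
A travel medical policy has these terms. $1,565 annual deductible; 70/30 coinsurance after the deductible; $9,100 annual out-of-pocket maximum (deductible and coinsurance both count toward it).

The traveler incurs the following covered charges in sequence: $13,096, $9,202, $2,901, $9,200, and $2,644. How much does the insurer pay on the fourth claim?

Bill 1, $13,096: deductible takes $1,565, $11,531 remains; coinsurance $11,531 × 30% = $3,459.30. Cost to traveler: $5,024.30. OOP to date $5,024.30. Insurer: $13,096 − $5,024.30 = $8,071.70.
Bill 2, $9,202: deductible already satisfied, so traveler's share is 30% × $9,202 = $2,760.60. Cost to traveler: $2,760.60. OOP to date $7,784.90. Plan pays $9,202 − $2,760.60 = $6,441.40.
Bill 3, $2,901: deductible already satisfied, so traveler's share is 30% × $2,901 = $870.30. Cost to traveler: $870.30. OOP to date $8,655.20. Plan pays $2,901 − $870.30 = $2,030.70.
Bill 4, $9,200: 30% coinsurance on $9,200 = $2,760. OOP would hit $11,415.20 > $9,100, so the cap limits the traveler to $9,100 − $8,655.20 = $444.80. Plan pays $9,200 − $444.80 = $8,755.20.

$8,755.20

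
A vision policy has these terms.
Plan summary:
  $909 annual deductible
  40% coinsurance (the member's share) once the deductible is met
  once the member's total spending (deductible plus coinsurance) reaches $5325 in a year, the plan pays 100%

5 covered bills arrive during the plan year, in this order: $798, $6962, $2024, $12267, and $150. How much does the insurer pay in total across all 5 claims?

Bill 1, $798: all of it applies to the deductible. Member pays $798; OOP now $798. Plan pays $798 − $798 = $0.
Bill 2, $6962: deductible takes $111, $6851 remains; member's 40% is $2740.40. Member pays $2851.40; OOP now $3649.40. Insurer: $6962 − $2851.40 = $4110.60.
Bill 3, $2024: deductible met; 40% of $2024 = $809.60. Member owes $809.60 (running OOP $4459). Insurer: $2024 − $809.60 = $1214.40.
Bill 4, $12267: deductible already satisfied, so member's share is 40% × $12267 = $4906.80. Adding that to $4459 gives $9365.80, past the $5325 cap; member pays only $5325 − $4459 = $866. Plan pays $12267 − $866 = $11401.
Bill 5, $150: deductible already satisfied, so member's share is 40% × $150 = $60. OOP would hit $5385 > $5325, so the cap limits the member to $5325 − $5325 = $0. Plan pays $150 − $0 = $150.
Insurer total = bills − member's total = $22201 − $5325 = $16876.

$16876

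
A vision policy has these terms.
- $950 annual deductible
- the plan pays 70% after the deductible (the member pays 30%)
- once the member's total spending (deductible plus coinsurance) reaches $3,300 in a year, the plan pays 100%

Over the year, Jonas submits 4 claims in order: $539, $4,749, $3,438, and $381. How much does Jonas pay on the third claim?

Claim 1 — $539: entire amount goes to the deductible. Cost to member: $539. OOP to date $539.
Claim 2 — $4,749: $411 finishes the deductible; $4,338 goes to coinsurance; coinsurance $4,338 × 30% = $1,301.40. Member pays $1,712.40; OOP now $2,251.40.
Claim 3 — $3,438: deductible met; 30% of $3,438 = $1,031.40. Member pays $1,031.40; OOP now $3,282.80.

$1,031.40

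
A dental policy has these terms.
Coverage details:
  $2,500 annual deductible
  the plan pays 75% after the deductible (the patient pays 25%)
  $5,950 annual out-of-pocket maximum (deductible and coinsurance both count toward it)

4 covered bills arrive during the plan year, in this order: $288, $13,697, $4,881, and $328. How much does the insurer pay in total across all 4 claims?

Bill 1, $288: fully absorbed by the deductible. Patient pays $288; OOP now $288. Plan pays $288 − $288 = $0.
Bill 2, $13,697: $2,212 to deductible, leaving $11,485; 25% of $11,485 = $2,871.25. Patient owes $5,083.25 (running OOP $5,371.25). Insurer: $13,697 − $5,083.25 = $8,613.75.
Bill 3, $4,881: deductible met; 25% of $4,881 = $1,220.25. Adding that to $5,371.25 gives $6,591.50, past the $5,950 cap; patient pays only $5,950 − $5,371.25 = $578.75. Plan pays $4,881 − $578.75 = $4,302.25.
Bill 4, $328: 25% coinsurance on $328 = $82. Adding that to $5,950 gives $6,032, past the $5,950 cap; patient pays only $5,950 − $5,950 = $0. Plan pays $328 − $0 = $328.
Insurer total: $0 + $8,613.75 + $4,302.25 + $328 = $13,244.

$13,244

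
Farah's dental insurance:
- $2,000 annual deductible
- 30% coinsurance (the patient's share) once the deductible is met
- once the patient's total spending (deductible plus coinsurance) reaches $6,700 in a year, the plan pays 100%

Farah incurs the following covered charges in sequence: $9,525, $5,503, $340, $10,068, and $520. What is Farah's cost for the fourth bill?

$689.60

Bill 1, $9,525: $2,000 finishes the deductible; $7,525 goes to coinsurance; patient's 30% is $2,257.50. Patient owes $4,257.50 (running OOP $4,257.50).
Bill 2, $5,503: deductible already satisfied, so patient's share is 30% × $5,503 = $1,650.90. Patient owes $1,650.90 (running OOP $5,908.40).
Bill 3, $340: deductible met; 30% of $340 = $102. Patient owes $102 (running OOP $6,010.40).
Bill 4, $10,068: deductible met; 30% of $10,068 = $3,020.40. Adding that to $6,010.40 gives $9,030.80, past the $6,700 cap; patient pays only $6,700 − $6,010.40 = $689.60.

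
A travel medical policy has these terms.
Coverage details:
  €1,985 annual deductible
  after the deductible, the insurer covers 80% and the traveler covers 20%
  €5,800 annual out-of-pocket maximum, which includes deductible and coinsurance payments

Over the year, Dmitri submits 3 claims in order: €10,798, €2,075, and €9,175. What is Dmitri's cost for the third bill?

Claim 1 — €10,798: €1,985 finishes the deductible; €8,813 goes to coinsurance; coinsurance €8,813 × 20% = €1,762.60. Traveler pays €3,747.60; OOP now €3,747.60.
Claim 2 — €2,075: deductible met; 20% of €2,075 = €415. Cost to traveler: €415. OOP to date €4,162.60.
Claim 3 — €9,175: deductible met; 20% of €9,175 = €1,835. That would push OOP to €5,997.60, over the €5,800 cap, so traveler pays €5,800 − €4,162.60 = €1,637.40.

€1,637.40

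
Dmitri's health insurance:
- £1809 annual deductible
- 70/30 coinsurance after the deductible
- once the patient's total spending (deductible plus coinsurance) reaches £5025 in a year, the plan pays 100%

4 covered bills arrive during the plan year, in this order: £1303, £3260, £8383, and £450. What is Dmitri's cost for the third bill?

Claim 1 (£1303): entire amount goes to the deductible. Patient owes £1303 (running OOP £1303).
Claim 2 (£3260): deductible takes £506, £2754 remains; patient's 30% is £826.20. Patient pays £1332.20; OOP now £2635.20.
Claim 3 (£8383): deductible met; 30% of £8383 = £2514.90. OOP would hit £5150.10 > £5025, so the cap limits the patient to £5025 − £2635.20 = £2389.80.

£2389.80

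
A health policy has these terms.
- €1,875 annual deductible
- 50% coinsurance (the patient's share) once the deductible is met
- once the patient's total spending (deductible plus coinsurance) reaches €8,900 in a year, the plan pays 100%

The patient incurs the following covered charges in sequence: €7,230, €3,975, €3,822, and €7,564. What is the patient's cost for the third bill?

Claim 1 (€7,230): €1,875 finishes the deductible; €5,355 goes to coinsurance; coinsurance €5,355 × 50% = €2,677.50. Patient owes €4,552.50 (running OOP €4,552.50).
Claim 2 (€3,975): deductible met; 50% of €3,975 = €1,987.50. Patient pays €1,987.50; OOP now €6,540.
Claim 3 (€3,822): 50% coinsurance on €3,822 = €1,911. Patient pays €1,911; OOP now €8,451.

€1,911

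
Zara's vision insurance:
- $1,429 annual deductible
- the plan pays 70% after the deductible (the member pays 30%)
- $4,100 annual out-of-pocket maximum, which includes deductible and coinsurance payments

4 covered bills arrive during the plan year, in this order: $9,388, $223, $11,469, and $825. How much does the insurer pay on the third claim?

Bill 1, $9,388: $1,429 to deductible, leaving $7,959; 30% of $7,959 = $2,387.70. Cost to member: $3,816.70. OOP to date $3,816.70. Insurer: $9,388 − $3,816.70 = $5,571.30.
Bill 2, $223: 30% coinsurance on $223 = $66.90. Member owes $66.90 (running OOP $3,883.60). Insurer: $223 − $66.90 = $156.10.
Bill 3, $11,469: deductible already satisfied, so member's share is 30% × $11,469 = $3,440.70. OOP would hit $7,324.30 > $4,100, so the cap limits the member to $4,100 − $3,883.60 = $216.40. Plan pays $11,469 − $216.40 = $11,252.60.

$11,252.60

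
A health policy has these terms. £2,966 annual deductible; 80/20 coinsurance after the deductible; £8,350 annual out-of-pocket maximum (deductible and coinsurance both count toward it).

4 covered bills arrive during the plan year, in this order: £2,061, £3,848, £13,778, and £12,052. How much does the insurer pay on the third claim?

#1 (£2,061): all of it applies to the deductible. Patient owes £2,061 (running OOP £2,061). Insurer: £2,061 − £2,061 = £0.
#2 (£3,848): deductible takes £905, £2,943 remains; coinsurance £2,943 × 20% = £588.60. Cost to patient: £1,493.60. OOP to date £3,554.60. Plan pays £3,848 − £1,493.60 = £2,354.40.
#3 (£13,778): 20% coinsurance on £13,778 = £2,755.60. Patient pays £2,755.60; OOP now £6,310.20. Insurer: £13,778 − £2,755.60 = £11,022.40.

£11,022.40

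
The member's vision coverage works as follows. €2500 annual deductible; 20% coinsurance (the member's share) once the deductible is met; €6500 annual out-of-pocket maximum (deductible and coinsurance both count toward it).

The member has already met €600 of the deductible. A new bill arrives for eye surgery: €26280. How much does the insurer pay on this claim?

€20380

€600 of the €2500 deductible is already met, leaving €1900.
After the €1900 deductible portion, €26280 − €1900 = €24380 is subject to coinsurance.
Coinsurance: €24380 × 20% = €4876.
Member responsibility before any cap: €1900 + €4876 = €6776.
That would bring total out-of-pocket to €7376, past the €6500 cap. The member is capped at €6500 − €600 = €5900 on this claim.
Insurer pays the balance: €26280 − €5900 = €20380.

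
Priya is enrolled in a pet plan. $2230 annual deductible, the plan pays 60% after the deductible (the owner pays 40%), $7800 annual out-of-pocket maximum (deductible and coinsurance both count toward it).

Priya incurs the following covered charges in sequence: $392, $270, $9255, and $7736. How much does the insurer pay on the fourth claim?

Claim 1 — $392: entire amount goes to the deductible. Owner pays $392; OOP now $392. Plan pays $392 − $392 = $0.
Claim 2 — $270: fully absorbed by the deductible. Owner pays $270; OOP now $662. Insurer: $270 − $270 = $0.
Claim 3 — $9255: $1568 finishes the deductible; $7687 goes to coinsurance; owner's 40% is $3074.80. Cost to owner: $4642.80. OOP to date $5304.80. Insurer: $9255 − $4642.80 = $4612.20.
Claim 4 — $7736: deductible already satisfied, so owner's share is 40% × $7736 = $3094.40. Adding that to $5304.80 gives $8399.20, past the $7800 cap; owner pays only $7800 − $5304.80 = $2495.20. Plan pays $7736 − $2495.20 = $5240.80.

$5240.80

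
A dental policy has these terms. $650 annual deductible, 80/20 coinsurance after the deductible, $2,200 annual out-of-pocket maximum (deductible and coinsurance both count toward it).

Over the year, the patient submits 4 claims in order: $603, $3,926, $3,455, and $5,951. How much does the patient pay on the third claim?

$691

Bill 1, $603: all of it applies to the deductible. Cost to patient: $603. OOP to date $603.
Bill 2, $3,926: $47 to deductible, leaving $3,879; coinsurance $3,879 × 20% = $775.80. Patient pays $822.80; OOP now $1,425.80.
Bill 3, $3,455: deductible already satisfied, so patient's share is 20% × $3,455 = $691. Patient pays $691; OOP now $2,116.80.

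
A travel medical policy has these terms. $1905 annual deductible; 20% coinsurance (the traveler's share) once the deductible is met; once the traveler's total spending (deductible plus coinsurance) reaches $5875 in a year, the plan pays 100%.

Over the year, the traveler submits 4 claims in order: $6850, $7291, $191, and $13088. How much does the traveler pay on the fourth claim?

$1484.60

#1 ($6850): $1905 to deductible, leaving $4945; 20% of $4945 = $989. Cost to traveler: $2894. OOP to date $2894.
#2 ($7291): 20% coinsurance on $7291 = $1458.20. Cost to traveler: $1458.20. OOP to date $4352.20.
#3 ($191): deductible already satisfied, so traveler's share is 20% × $191 = $38.20. Traveler pays $38.20; OOP now $4390.40.
#4 ($13088): deductible already satisfied, so traveler's share is 20% × $13088 = $2617.60. OOP would hit $7008 > $5875, so the cap limits the traveler to $5875 − $4390.40 = $1484.60.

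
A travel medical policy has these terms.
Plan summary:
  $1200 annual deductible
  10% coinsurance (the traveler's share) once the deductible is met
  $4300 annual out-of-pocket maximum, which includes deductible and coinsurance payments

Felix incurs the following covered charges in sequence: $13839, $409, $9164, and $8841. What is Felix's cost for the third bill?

Bill 1, $13839: $1200 finishes the deductible; $12639 goes to coinsurance; coinsurance $12639 × 10% = $1263.90. Traveler owes $2463.90 (running OOP $2463.90).
Bill 2, $409: deductible already satisfied, so traveler's share is 10% × $409 = $40.90. Traveler owes $40.90 (running OOP $2504.80).
Bill 3, $9164: deductible met; 10% of $9164 = $916.40. Traveler owes $916.40 (running OOP $3421.20).

$916.40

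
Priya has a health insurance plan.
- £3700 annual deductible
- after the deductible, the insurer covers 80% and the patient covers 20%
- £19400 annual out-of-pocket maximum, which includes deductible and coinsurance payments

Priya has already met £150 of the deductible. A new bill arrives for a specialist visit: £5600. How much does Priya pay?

Remaining deductible: £3700 − £150 = £3550.
The remaining £2050 (= £5600 − £3550) moves to coinsurance.
Patient's 20% share of £2050 is £410.
Patient responsibility before any cap: £3550 + £410 = £3960.
Total out-of-pocket so far would be £150 + £3960 = £4110, below the £19400 cap — no reduction.

£3960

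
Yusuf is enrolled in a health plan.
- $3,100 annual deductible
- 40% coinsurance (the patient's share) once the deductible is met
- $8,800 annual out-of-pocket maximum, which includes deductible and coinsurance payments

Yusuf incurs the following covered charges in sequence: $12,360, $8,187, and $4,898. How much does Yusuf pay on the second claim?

Claim 1 ($12,360): deductible takes $3,100, $9,260 remains; 40% of $9,260 = $3,704. Patient pays $6,804; OOP now $6,804.
Claim 2 ($8,187): 40% coinsurance on $8,187 = $3,274.80. Adding that to $6,804 gives $10,078.80, past the $8,800 cap; patient pays only $8,800 − $6,804 = $1,996.

$1,996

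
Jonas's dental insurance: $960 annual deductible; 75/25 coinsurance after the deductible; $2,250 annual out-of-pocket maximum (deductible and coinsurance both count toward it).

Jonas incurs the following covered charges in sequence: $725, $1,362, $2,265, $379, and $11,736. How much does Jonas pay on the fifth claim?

$347.25

Claim 1 ($725): fully absorbed by the deductible. Patient owes $725 (running OOP $725).
Claim 2 ($1,362): deductible takes $235, $1,127 remains; coinsurance $1,127 × 25% = $281.75. Patient pays $516.75; OOP now $1,241.75.
Claim 3 ($2,265): deductible already satisfied, so patient's share is 25% × $2,265 = $566.25. Cost to patient: $566.25. OOP to date $1,808.
Claim 4 ($379): deductible met; 25% of $379 = $94.75. Patient owes $94.75 (running OOP $1,902.75).
Claim 5 ($11,736): 25% coinsurance on $11,736 = $2,934. OOP would hit $4,836.75 > $2,250, so the cap limits the patient to $2,250 − $1,902.75 = $347.25.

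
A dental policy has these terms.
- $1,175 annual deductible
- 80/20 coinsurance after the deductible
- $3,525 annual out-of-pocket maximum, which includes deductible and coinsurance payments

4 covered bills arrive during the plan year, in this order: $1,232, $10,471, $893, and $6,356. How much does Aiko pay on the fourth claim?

Claim 1 — $1,232: deductible takes $1,175, $57 remains; patient's 20% is $11.40. Cost to patient: $1,186.40. OOP to date $1,186.40.
Claim 2 — $10,471: deductible met; 20% of $10,471 = $2,094.20. Cost to patient: $2,094.20. OOP to date $3,280.60.
Claim 3 — $893: 20% coinsurance on $893 = $178.60. Cost to patient: $178.60. OOP to date $3,459.20.
Claim 4 — $6,356: deductible met; 20% of $6,356 = $1,271.20. OOP would hit $4,730.40 > $3,525, so the cap limits the patient to $3,525 − $3,459.20 = $65.80.

$65.80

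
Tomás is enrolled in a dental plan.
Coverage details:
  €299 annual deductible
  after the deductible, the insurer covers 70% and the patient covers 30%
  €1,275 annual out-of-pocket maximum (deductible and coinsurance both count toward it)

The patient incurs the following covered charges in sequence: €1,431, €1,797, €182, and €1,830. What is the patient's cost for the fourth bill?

€42.70

Claim 1 (€1,431): deductible takes €299, €1,132 remains; patient's 30% is €339.60. Patient pays €638.60; OOP now €638.60.
Claim 2 (€1,797): deductible met; 30% of €1,797 = €539.10. Patient pays €539.10; OOP now €1,177.70.
Claim 3 (€182): deductible already satisfied, so patient's share is 30% × €182 = €54.60. Patient owes €54.60 (running OOP €1,232.30).
Claim 4 (€1,830): deductible already satisfied, so patient's share is 30% × €1,830 = €549. Adding that to €1,232.30 gives €1,781.30, past the €1,275 cap; patient pays only €1,275 − €1,232.30 = €42.70.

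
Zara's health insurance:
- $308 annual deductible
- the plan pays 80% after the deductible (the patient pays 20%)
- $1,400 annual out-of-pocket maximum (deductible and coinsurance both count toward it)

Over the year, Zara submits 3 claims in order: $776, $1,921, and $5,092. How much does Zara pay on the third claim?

$614.20

Bill 1, $776: $308 finishes the deductible; $468 goes to coinsurance; 20% of $468 = $93.60. Cost to patient: $401.60. OOP to date $401.60.
Bill 2, $1,921: 20% coinsurance on $1,921 = $384.20. Cost to patient: $384.20. OOP to date $785.80.
Bill 3, $5,092: deductible met; 20% of $5,092 = $1,018.40. That would push OOP to $1,804.20, over the $1,400 cap, so patient pays $1,400 − $785.80 = $614.20.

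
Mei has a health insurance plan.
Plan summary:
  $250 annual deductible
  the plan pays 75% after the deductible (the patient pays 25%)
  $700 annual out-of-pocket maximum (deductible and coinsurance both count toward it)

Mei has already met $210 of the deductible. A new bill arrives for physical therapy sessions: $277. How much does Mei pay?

$99.25

Deductible still to meet: $250 − $210 = $40.
The remaining $237 (= $277 − $40) moves to coinsurance.
Coinsurance: $237 × 25% = $59.25.
That puts the patient's cost at $40 + $59.25 = $99.25 before any cap.
Total out-of-pocket so far would be $210 + $99.25 = $309.25, below the $700 cap — no reduction.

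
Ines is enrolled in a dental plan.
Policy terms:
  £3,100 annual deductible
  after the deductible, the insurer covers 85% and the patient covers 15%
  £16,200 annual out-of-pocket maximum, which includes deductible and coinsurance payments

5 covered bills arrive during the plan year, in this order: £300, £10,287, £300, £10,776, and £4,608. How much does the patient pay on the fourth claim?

Claim 1 (£300): entire amount goes to the deductible. Patient owes £300 (running OOP £300).
Claim 2 (£10,287): £2,800 to deductible, leaving £7,487; patient's 15% is £1,123.05. Patient pays £3,923.05; OOP now £4,223.05.
Claim 3 (£300): 15% coinsurance on £300 = £45. Cost to patient: £45. OOP to date £4,268.05.
Claim 4 (£10,776): 15% coinsurance on £10,776 = £1,616.40. Patient pays £1,616.40; OOP now £5,884.45.

£1,616.40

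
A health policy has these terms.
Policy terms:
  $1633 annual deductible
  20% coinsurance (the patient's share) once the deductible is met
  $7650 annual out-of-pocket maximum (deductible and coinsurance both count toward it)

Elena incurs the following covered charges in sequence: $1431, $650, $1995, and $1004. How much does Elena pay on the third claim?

Bill 1, $1431: entire amount goes to the deductible. Patient owes $1431 (running OOP $1431).
Bill 2, $650: $202 to deductible, leaving $448; patient's 20% is $89.60. Patient owes $291.60 (running OOP $1722.60).
Bill 3, $1995: 20% coinsurance on $1995 = $399. Patient owes $399 (running OOP $2121.60).

$399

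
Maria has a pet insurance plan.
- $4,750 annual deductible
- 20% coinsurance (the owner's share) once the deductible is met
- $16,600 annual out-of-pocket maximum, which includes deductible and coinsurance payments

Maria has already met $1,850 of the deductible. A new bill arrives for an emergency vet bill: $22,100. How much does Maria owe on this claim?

$6,740

Remaining deductible: $4,750 − $1,850 = $2,900.
That leaves $22,100 − $2,900 = $19,200 for coinsurance.
20% of $19,200 = $3,840 falls to the owner.
So the owner owes $2,900 + $3,840 = $6,740 before any cap.
Total out-of-pocket so far would be $1,850 + $6,740 = $8,590, below the $16,600 cap — no reduction.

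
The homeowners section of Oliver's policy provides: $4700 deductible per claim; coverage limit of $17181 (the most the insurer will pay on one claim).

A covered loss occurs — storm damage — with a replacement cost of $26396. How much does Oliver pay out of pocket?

$9215

Less the $4700 deductible: $26396 − $4700 = $21696.
Since $21696 > $17181, the payout is capped at $17181.
Out of pocket: $26396 − $17181 = $9215.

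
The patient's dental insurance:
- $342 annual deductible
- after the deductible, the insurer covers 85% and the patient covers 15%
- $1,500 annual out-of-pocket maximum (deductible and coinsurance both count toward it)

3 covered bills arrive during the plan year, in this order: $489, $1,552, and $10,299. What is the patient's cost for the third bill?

Claim 1 — $489: $342 finishes the deductible; $147 goes to coinsurance; coinsurance $147 × 15% = $22.05. Patient owes $364.05 (running OOP $364.05).
Claim 2 — $1,552: deductible met; 15% of $1,552 = $232.80. Cost to patient: $232.80. OOP to date $596.85.
Claim 3 — $10,299: 15% coinsurance on $10,299 = $1,544.85. Adding that to $596.85 gives $2,141.70, past the $1,500 cap; patient pays only $1,500 − $596.85 = $903.15.

$903.15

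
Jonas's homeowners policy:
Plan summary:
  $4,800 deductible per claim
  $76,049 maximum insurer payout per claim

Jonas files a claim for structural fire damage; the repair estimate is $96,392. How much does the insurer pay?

$76,049

Less the $4,800 deductible: $96,392 − $4,800 = $91,592.
Since $91,592 > $76,049, the payout is capped at $76,049.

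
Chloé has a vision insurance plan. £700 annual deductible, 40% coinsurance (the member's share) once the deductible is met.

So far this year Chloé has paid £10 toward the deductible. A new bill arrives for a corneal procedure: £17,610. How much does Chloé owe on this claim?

£7,458

Deductible still to meet: £700 − £10 = £690.
The remaining £16,920 (= £17,610 − £690) moves to coinsurance.
Member's 40% share of £16,920 is £6,768.
So the member owes £690 + £6,768 = £7,458.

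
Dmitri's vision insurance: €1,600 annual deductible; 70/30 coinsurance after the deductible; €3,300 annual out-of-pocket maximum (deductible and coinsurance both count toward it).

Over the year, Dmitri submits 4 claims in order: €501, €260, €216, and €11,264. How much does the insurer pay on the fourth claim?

Claim 1 (€501): fully absorbed by the deductible. Member pays €501; OOP now €501. Insurer: €501 − €501 = €0.
Claim 2 (€260): fully absorbed by the deductible. Member pays €260; OOP now €761. Insurer: €260 − €260 = €0.
Claim 3 (€216): all of it applies to the deductible. Cost to member: €216. OOP to date €977. Insurer: €216 − €216 = €0.
Claim 4 (€11,264): €623 to deductible, leaving €10,641; coinsurance €10,641 × 30% = €3,192.30. Together that's €623 + €3,192.30 = €3,815.30. OOP would hit €4,792.30 > €3,300, so the cap limits the member to €3,300 − €977 = €2,323. Plan pays €11,264 − €2,323 = €8,941.

€8,941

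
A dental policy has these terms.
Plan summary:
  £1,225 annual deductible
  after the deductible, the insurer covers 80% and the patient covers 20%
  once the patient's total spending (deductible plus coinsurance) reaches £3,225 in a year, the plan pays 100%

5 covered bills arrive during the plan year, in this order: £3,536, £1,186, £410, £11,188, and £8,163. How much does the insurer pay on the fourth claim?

£9,969.40

Claim 1 (£3,536): deductible takes £1,225, £2,311 remains; coinsurance £2,311 × 20% = £462.20. Cost to patient: £1,687.20. OOP to date £1,687.20. Plan pays £3,536 − £1,687.20 = £1,848.80.
Claim 2 (£1,186): deductible met; 20% of £1,186 = £237.20. Cost to patient: £237.20. OOP to date £1,924.40. Plan pays £1,186 − £237.20 = £948.80.
Claim 3 (£410): 20% coinsurance on £410 = £82. Cost to patient: £82. OOP to date £2,006.40. Plan pays £410 − £82 = £328.
Claim 4 (£11,188): deductible already satisfied, so patient's share is 20% × £11,188 = £2,237.60. Adding that to £2,006.40 gives £4,244, past the £3,225 cap; patient pays only £3,225 − £2,006.40 = £1,218.60. Plan pays £11,188 − £1,218.60 = £9,969.40.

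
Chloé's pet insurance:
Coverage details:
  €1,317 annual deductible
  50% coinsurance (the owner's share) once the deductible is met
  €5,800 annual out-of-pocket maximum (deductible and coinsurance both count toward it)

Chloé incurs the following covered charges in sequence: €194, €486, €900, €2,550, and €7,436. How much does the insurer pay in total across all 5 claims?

€5,766

#1 (€194): entire amount goes to the deductible. Owner owes €194 (running OOP €194). Plan pays €194 − €194 = €0.
#2 (€486): fully absorbed by the deductible. Owner pays €486; OOP now €680. Insurer: €486 − €486 = €0.
#3 (€900): €637 finishes the deductible; €263 goes to coinsurance; owner's 50% is €131.50. Owner owes €768.50 (running OOP €1,448.50). Insurer: €900 − €768.50 = €131.50.
#4 (€2,550): deductible met; 50% of €2,550 = €1,275. Owner pays €1,275; OOP now €2,723.50. Plan pays €2,550 − €1,275 = €1,275.
#5 (€7,436): 50% coinsurance on €7,436 = €3,718. Adding that to €2,723.50 gives €6,441.50, past the €5,800 cap; owner pays only €5,800 − €2,723.50 = €3,076.50. Insurer: €7,436 − €3,076.50 = €4,359.50.
Insurer total = bills − owner's total = €11,566 − €5,800 = €5,766.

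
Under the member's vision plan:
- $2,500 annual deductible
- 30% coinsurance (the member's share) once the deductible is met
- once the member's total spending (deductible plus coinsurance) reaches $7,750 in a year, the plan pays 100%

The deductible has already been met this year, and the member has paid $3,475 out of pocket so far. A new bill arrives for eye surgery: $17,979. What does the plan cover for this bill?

The deductible is already satisfied, so the full bill goes to coinsurance.
Member's 30% share of $17,979 is $5,393.70.
Adding $5,393.70 to the $3,475 already spent would give $8,868.70, which exceeds the $7,750 cap; the member pays just $7,750 − $3,475 = $4,275.
The plan picks up $17,979 − $4,275 = $13,704.

$13,704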